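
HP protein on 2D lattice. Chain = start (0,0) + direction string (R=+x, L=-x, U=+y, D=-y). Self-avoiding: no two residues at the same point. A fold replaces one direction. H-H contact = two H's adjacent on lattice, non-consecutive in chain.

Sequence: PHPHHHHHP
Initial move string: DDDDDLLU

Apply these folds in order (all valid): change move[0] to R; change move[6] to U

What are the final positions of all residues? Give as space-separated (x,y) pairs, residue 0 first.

Answer: (0,0) (1,0) (1,-1) (1,-2) (1,-3) (1,-4) (0,-4) (0,-3) (0,-2)

Derivation:
Initial moves: DDDDDLLU
Fold: move[0]->R => RDDDDLLU (positions: [(0, 0), (1, 0), (1, -1), (1, -2), (1, -3), (1, -4), (0, -4), (-1, -4), (-1, -3)])
Fold: move[6]->U => RDDDDLUU (positions: [(0, 0), (1, 0), (1, -1), (1, -2), (1, -3), (1, -4), (0, -4), (0, -3), (0, -2)])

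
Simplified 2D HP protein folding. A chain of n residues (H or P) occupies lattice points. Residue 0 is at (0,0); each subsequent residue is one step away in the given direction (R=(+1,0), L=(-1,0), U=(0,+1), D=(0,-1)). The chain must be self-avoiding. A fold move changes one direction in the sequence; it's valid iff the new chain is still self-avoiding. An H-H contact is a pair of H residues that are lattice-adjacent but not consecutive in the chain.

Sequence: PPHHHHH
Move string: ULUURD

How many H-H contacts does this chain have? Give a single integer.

Answer: 1

Derivation:
Positions: [(0, 0), (0, 1), (-1, 1), (-1, 2), (-1, 3), (0, 3), (0, 2)]
H-H contact: residue 3 @(-1,2) - residue 6 @(0, 2)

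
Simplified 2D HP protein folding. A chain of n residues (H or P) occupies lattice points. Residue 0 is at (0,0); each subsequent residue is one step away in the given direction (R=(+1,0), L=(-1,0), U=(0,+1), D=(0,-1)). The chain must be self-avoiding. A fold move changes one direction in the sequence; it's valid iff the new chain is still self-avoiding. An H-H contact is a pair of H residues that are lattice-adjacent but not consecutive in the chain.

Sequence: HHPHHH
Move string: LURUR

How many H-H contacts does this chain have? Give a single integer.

Answer: 1

Derivation:
Positions: [(0, 0), (-1, 0), (-1, 1), (0, 1), (0, 2), (1, 2)]
H-H contact: residue 0 @(0,0) - residue 3 @(0, 1)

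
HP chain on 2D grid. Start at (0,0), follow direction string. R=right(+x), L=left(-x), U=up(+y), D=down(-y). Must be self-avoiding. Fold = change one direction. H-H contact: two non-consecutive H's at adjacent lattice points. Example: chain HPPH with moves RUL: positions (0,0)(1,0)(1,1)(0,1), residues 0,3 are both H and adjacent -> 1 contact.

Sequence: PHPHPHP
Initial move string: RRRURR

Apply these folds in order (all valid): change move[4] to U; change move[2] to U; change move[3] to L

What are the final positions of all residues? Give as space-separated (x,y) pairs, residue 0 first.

Answer: (0,0) (1,0) (2,0) (2,1) (1,1) (1,2) (2,2)

Derivation:
Initial moves: RRRURR
Fold: move[4]->U => RRRUUR (positions: [(0, 0), (1, 0), (2, 0), (3, 0), (3, 1), (3, 2), (4, 2)])
Fold: move[2]->U => RRUUUR (positions: [(0, 0), (1, 0), (2, 0), (2, 1), (2, 2), (2, 3), (3, 3)])
Fold: move[3]->L => RRULUR (positions: [(0, 0), (1, 0), (2, 0), (2, 1), (1, 1), (1, 2), (2, 2)])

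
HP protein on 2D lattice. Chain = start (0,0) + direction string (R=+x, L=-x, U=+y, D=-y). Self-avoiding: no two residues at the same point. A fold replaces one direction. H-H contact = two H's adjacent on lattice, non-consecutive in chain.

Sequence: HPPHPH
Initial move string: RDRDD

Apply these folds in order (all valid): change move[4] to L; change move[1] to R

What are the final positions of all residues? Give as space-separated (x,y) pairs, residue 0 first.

Initial moves: RDRDD
Fold: move[4]->L => RDRDL (positions: [(0, 0), (1, 0), (1, -1), (2, -1), (2, -2), (1, -2)])
Fold: move[1]->R => RRRDL (positions: [(0, 0), (1, 0), (2, 0), (3, 0), (3, -1), (2, -1)])

Answer: (0,0) (1,0) (2,0) (3,0) (3,-1) (2,-1)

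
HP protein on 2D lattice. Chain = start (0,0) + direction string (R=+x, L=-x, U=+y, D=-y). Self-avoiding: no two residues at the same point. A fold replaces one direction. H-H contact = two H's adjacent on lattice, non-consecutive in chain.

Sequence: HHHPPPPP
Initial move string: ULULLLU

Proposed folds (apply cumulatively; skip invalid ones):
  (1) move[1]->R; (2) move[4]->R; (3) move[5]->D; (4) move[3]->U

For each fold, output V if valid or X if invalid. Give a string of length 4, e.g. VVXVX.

Initial: ULULLLU -> [(0, 0), (0, 1), (-1, 1), (-1, 2), (-2, 2), (-3, 2), (-4, 2), (-4, 3)]
Fold 1: move[1]->R => URULLLU VALID
Fold 2: move[4]->R => URULRLU INVALID (collision), skipped
Fold 3: move[5]->D => URULLDU INVALID (collision), skipped
Fold 4: move[3]->U => URUULLU VALID

Answer: VXXV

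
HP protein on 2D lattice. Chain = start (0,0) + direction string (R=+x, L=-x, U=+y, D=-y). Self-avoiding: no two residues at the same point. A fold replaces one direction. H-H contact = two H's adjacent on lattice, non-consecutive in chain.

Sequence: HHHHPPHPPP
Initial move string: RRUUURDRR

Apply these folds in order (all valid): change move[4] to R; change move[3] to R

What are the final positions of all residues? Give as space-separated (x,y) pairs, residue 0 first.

Initial moves: RRUUURDRR
Fold: move[4]->R => RRUURRDRR (positions: [(0, 0), (1, 0), (2, 0), (2, 1), (2, 2), (3, 2), (4, 2), (4, 1), (5, 1), (6, 1)])
Fold: move[3]->R => RRURRRDRR (positions: [(0, 0), (1, 0), (2, 0), (2, 1), (3, 1), (4, 1), (5, 1), (5, 0), (6, 0), (7, 0)])

Answer: (0,0) (1,0) (2,0) (2,1) (3,1) (4,1) (5,1) (5,0) (6,0) (7,0)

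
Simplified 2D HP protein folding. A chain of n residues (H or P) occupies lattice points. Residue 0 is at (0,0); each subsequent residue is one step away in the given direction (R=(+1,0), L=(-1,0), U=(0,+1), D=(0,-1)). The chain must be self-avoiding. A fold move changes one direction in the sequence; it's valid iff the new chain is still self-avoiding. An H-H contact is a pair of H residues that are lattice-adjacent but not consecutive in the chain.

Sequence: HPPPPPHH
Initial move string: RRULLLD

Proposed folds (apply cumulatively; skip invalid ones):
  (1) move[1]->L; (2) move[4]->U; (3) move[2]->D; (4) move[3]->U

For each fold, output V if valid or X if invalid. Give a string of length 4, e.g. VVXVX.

Initial: RRULLLD -> [(0, 0), (1, 0), (2, 0), (2, 1), (1, 1), (0, 1), (-1, 1), (-1, 0)]
Fold 1: move[1]->L => RLULLLD INVALID (collision), skipped
Fold 2: move[4]->U => RRULULD VALID
Fold 3: move[2]->D => RRDLULD INVALID (collision), skipped
Fold 4: move[3]->U => RRUUULD VALID

Answer: XVXV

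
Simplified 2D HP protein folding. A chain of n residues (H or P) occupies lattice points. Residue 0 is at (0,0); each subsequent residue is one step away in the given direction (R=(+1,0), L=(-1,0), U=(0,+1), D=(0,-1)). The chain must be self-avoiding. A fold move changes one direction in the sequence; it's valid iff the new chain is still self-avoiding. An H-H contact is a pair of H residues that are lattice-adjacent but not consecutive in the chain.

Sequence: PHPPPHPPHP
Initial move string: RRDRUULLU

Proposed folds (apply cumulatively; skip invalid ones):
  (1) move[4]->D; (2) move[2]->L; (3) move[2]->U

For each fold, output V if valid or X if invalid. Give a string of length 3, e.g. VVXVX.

Answer: XXV

Derivation:
Initial: RRDRUULLU -> [(0, 0), (1, 0), (2, 0), (2, -1), (3, -1), (3, 0), (3, 1), (2, 1), (1, 1), (1, 2)]
Fold 1: move[4]->D => RRDRDULLU INVALID (collision), skipped
Fold 2: move[2]->L => RRLRUULLU INVALID (collision), skipped
Fold 3: move[2]->U => RRURUULLU VALID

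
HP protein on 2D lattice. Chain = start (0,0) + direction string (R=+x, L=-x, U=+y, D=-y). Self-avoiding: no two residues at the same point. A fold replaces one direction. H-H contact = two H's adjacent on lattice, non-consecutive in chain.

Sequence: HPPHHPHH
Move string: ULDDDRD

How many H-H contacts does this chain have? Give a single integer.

Positions: [(0, 0), (0, 1), (-1, 1), (-1, 0), (-1, -1), (-1, -2), (0, -2), (0, -3)]
H-H contact: residue 0 @(0,0) - residue 3 @(-1, 0)

Answer: 1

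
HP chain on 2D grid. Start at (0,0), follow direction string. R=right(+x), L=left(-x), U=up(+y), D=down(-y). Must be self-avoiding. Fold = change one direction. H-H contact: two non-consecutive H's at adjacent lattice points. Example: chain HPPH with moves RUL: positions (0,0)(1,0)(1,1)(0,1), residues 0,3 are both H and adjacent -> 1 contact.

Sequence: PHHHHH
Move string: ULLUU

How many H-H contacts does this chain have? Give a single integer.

Answer: 0

Derivation:
Positions: [(0, 0), (0, 1), (-1, 1), (-2, 1), (-2, 2), (-2, 3)]
No H-H contacts found.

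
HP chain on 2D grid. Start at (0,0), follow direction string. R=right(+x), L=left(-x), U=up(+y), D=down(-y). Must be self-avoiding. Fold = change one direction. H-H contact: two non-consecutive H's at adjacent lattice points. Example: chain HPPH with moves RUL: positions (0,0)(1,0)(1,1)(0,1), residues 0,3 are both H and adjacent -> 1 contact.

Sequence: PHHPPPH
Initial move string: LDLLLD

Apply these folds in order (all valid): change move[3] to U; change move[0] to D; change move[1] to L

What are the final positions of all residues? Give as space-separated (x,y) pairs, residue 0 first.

Answer: (0,0) (0,-1) (-1,-1) (-2,-1) (-2,0) (-3,0) (-3,-1)

Derivation:
Initial moves: LDLLLD
Fold: move[3]->U => LDLULD (positions: [(0, 0), (-1, 0), (-1, -1), (-2, -1), (-2, 0), (-3, 0), (-3, -1)])
Fold: move[0]->D => DDLULD (positions: [(0, 0), (0, -1), (0, -2), (-1, -2), (-1, -1), (-2, -1), (-2, -2)])
Fold: move[1]->L => DLLULD (positions: [(0, 0), (0, -1), (-1, -1), (-2, -1), (-2, 0), (-3, 0), (-3, -1)])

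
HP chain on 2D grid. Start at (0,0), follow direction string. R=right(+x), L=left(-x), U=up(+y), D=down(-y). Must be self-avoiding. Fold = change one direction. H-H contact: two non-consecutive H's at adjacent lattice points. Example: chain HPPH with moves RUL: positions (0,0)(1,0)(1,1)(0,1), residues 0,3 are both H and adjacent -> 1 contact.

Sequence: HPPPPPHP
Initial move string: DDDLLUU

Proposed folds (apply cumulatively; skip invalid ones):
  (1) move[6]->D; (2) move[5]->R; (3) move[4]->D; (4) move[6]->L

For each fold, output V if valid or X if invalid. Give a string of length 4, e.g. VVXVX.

Answer: XXXV

Derivation:
Initial: DDDLLUU -> [(0, 0), (0, -1), (0, -2), (0, -3), (-1, -3), (-2, -3), (-2, -2), (-2, -1)]
Fold 1: move[6]->D => DDDLLUD INVALID (collision), skipped
Fold 2: move[5]->R => DDDLLRU INVALID (collision), skipped
Fold 3: move[4]->D => DDDLDUU INVALID (collision), skipped
Fold 4: move[6]->L => DDDLLUL VALID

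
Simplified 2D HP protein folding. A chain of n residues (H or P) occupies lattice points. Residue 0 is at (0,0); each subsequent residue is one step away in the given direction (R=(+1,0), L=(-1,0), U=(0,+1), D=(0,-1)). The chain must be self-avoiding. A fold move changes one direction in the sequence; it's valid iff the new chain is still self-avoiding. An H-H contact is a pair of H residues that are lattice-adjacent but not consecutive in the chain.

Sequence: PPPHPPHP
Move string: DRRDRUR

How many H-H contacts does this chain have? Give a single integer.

Positions: [(0, 0), (0, -1), (1, -1), (2, -1), (2, -2), (3, -2), (3, -1), (4, -1)]
H-H contact: residue 3 @(2,-1) - residue 6 @(3, -1)

Answer: 1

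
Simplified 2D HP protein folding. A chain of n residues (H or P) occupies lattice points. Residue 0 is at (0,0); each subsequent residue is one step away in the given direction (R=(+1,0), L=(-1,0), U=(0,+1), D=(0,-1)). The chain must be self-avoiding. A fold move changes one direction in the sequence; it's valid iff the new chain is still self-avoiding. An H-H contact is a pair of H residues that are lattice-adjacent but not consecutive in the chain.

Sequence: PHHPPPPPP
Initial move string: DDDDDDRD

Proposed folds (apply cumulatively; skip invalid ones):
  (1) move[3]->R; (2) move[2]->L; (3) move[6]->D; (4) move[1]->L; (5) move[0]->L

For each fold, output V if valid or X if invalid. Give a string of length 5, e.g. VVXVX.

Initial: DDDDDDRD -> [(0, 0), (0, -1), (0, -2), (0, -3), (0, -4), (0, -5), (0, -6), (1, -6), (1, -7)]
Fold 1: move[3]->R => DDDRDDRD VALID
Fold 2: move[2]->L => DDLRDDRD INVALID (collision), skipped
Fold 3: move[6]->D => DDDRDDDD VALID
Fold 4: move[1]->L => DLDRDDDD VALID
Fold 5: move[0]->L => LLDRDDDD VALID

Answer: VXVVV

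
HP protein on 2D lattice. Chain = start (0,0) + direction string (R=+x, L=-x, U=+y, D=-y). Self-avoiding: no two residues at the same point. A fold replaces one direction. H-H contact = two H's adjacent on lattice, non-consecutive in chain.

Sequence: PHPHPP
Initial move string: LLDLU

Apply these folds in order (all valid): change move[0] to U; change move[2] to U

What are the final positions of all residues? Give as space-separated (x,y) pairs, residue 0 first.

Answer: (0,0) (0,1) (-1,1) (-1,2) (-2,2) (-2,3)

Derivation:
Initial moves: LLDLU
Fold: move[0]->U => ULDLU (positions: [(0, 0), (0, 1), (-1, 1), (-1, 0), (-2, 0), (-2, 1)])
Fold: move[2]->U => ULULU (positions: [(0, 0), (0, 1), (-1, 1), (-1, 2), (-2, 2), (-2, 3)])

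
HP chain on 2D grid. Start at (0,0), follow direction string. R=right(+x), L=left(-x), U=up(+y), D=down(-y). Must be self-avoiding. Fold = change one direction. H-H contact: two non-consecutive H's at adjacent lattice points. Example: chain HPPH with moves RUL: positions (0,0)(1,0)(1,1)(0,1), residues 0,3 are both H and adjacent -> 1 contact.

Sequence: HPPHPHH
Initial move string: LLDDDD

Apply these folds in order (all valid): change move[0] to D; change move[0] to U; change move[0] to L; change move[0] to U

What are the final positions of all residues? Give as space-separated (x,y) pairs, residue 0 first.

Initial moves: LLDDDD
Fold: move[0]->D => DLDDDD (positions: [(0, 0), (0, -1), (-1, -1), (-1, -2), (-1, -3), (-1, -4), (-1, -5)])
Fold: move[0]->U => ULDDDD (positions: [(0, 0), (0, 1), (-1, 1), (-1, 0), (-1, -1), (-1, -2), (-1, -3)])
Fold: move[0]->L => LLDDDD (positions: [(0, 0), (-1, 0), (-2, 0), (-2, -1), (-2, -2), (-2, -3), (-2, -4)])
Fold: move[0]->U => ULDDDD (positions: [(0, 0), (0, 1), (-1, 1), (-1, 0), (-1, -1), (-1, -2), (-1, -3)])

Answer: (0,0) (0,1) (-1,1) (-1,0) (-1,-1) (-1,-2) (-1,-3)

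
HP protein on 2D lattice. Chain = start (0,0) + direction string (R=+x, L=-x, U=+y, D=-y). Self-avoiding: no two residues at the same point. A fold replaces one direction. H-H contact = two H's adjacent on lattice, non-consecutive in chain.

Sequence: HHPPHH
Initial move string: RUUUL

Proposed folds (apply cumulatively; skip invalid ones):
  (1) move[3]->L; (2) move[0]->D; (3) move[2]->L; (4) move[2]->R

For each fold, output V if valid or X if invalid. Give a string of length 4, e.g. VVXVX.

Answer: VXVX

Derivation:
Initial: RUUUL -> [(0, 0), (1, 0), (1, 1), (1, 2), (1, 3), (0, 3)]
Fold 1: move[3]->L => RUULL VALID
Fold 2: move[0]->D => DUULL INVALID (collision), skipped
Fold 3: move[2]->L => RULLL VALID
Fold 4: move[2]->R => RURLL INVALID (collision), skipped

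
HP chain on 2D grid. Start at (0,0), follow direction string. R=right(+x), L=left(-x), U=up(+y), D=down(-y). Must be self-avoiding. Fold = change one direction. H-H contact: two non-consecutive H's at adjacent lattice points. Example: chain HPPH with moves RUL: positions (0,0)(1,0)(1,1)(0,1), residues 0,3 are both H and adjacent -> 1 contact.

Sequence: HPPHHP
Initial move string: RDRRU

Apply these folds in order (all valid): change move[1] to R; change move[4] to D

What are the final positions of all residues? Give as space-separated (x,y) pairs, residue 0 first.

Initial moves: RDRRU
Fold: move[1]->R => RRRRU (positions: [(0, 0), (1, 0), (2, 0), (3, 0), (4, 0), (4, 1)])
Fold: move[4]->D => RRRRD (positions: [(0, 0), (1, 0), (2, 0), (3, 0), (4, 0), (4, -1)])

Answer: (0,0) (1,0) (2,0) (3,0) (4,0) (4,-1)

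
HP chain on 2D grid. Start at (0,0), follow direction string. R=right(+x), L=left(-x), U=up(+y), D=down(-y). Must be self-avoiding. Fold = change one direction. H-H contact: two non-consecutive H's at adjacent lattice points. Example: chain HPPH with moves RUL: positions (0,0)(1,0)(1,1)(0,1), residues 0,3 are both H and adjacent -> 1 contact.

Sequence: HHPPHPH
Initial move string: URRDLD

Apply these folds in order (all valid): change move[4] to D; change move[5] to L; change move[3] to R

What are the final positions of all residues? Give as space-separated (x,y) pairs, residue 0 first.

Initial moves: URRDLD
Fold: move[4]->D => URRDDD (positions: [(0, 0), (0, 1), (1, 1), (2, 1), (2, 0), (2, -1), (2, -2)])
Fold: move[5]->L => URRDDL (positions: [(0, 0), (0, 1), (1, 1), (2, 1), (2, 0), (2, -1), (1, -1)])
Fold: move[3]->R => URRRDL (positions: [(0, 0), (0, 1), (1, 1), (2, 1), (3, 1), (3, 0), (2, 0)])

Answer: (0,0) (0,1) (1,1) (2,1) (3,1) (3,0) (2,0)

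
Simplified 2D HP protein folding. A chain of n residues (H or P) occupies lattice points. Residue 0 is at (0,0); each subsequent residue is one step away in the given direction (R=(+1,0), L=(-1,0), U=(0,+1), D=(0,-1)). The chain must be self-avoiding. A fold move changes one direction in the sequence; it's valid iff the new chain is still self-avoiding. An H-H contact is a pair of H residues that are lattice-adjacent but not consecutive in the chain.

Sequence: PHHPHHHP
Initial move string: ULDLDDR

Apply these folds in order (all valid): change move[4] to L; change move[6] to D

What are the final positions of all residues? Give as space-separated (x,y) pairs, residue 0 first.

Initial moves: ULDLDDR
Fold: move[4]->L => ULDLLDR (positions: [(0, 0), (0, 1), (-1, 1), (-1, 0), (-2, 0), (-3, 0), (-3, -1), (-2, -1)])
Fold: move[6]->D => ULDLLDD (positions: [(0, 0), (0, 1), (-1, 1), (-1, 0), (-2, 0), (-3, 0), (-3, -1), (-3, -2)])

Answer: (0,0) (0,1) (-1,1) (-1,0) (-2,0) (-3,0) (-3,-1) (-3,-2)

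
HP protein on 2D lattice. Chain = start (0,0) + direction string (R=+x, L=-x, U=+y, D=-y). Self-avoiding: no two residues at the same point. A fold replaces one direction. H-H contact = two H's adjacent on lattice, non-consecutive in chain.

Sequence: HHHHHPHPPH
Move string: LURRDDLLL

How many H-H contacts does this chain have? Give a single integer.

Answer: 1

Derivation:
Positions: [(0, 0), (-1, 0), (-1, 1), (0, 1), (1, 1), (1, 0), (1, -1), (0, -1), (-1, -1), (-2, -1)]
H-H contact: residue 0 @(0,0) - residue 3 @(0, 1)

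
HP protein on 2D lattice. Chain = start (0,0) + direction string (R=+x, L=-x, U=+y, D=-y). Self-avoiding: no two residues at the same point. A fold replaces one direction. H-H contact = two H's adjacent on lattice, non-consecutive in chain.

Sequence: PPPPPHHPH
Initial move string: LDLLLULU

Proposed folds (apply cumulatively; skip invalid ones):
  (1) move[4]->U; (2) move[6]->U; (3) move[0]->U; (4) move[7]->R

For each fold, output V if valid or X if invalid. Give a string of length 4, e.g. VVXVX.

Answer: VVXV

Derivation:
Initial: LDLLLULU -> [(0, 0), (-1, 0), (-1, -1), (-2, -1), (-3, -1), (-4, -1), (-4, 0), (-5, 0), (-5, 1)]
Fold 1: move[4]->U => LDLLUULU VALID
Fold 2: move[6]->U => LDLLUUUU VALID
Fold 3: move[0]->U => UDLLUUUU INVALID (collision), skipped
Fold 4: move[7]->R => LDLLUUUR VALID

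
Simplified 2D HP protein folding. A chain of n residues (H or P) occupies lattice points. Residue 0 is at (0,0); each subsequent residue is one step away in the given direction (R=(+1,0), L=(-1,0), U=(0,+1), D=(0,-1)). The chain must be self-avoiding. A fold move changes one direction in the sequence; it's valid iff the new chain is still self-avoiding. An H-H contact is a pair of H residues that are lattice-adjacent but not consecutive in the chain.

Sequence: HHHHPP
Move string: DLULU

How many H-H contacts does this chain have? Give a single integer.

Positions: [(0, 0), (0, -1), (-1, -1), (-1, 0), (-2, 0), (-2, 1)]
H-H contact: residue 0 @(0,0) - residue 3 @(-1, 0)

Answer: 1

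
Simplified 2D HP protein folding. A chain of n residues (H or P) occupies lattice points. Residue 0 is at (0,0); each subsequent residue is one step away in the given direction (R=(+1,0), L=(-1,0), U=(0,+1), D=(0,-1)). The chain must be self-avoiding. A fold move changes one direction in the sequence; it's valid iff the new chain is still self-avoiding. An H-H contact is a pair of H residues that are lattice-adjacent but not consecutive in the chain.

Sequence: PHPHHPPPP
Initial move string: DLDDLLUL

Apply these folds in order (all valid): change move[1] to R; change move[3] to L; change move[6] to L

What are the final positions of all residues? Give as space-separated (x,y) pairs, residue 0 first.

Initial moves: DLDDLLUL
Fold: move[1]->R => DRDDLLUL (positions: [(0, 0), (0, -1), (1, -1), (1, -2), (1, -3), (0, -3), (-1, -3), (-1, -2), (-2, -2)])
Fold: move[3]->L => DRDLLLUL (positions: [(0, 0), (0, -1), (1, -1), (1, -2), (0, -2), (-1, -2), (-2, -2), (-2, -1), (-3, -1)])
Fold: move[6]->L => DRDLLLLL (positions: [(0, 0), (0, -1), (1, -1), (1, -2), (0, -2), (-1, -2), (-2, -2), (-3, -2), (-4, -2)])

Answer: (0,0) (0,-1) (1,-1) (1,-2) (0,-2) (-1,-2) (-2,-2) (-3,-2) (-4,-2)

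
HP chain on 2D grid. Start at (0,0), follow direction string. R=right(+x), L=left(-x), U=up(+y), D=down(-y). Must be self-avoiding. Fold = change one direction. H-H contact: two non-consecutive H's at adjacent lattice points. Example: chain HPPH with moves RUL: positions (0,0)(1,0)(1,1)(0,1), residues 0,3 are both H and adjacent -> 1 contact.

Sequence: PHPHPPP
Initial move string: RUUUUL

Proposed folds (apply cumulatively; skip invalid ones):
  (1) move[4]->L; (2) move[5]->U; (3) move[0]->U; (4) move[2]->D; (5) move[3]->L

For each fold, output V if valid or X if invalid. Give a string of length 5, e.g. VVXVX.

Answer: VVVXV

Derivation:
Initial: RUUUUL -> [(0, 0), (1, 0), (1, 1), (1, 2), (1, 3), (1, 4), (0, 4)]
Fold 1: move[4]->L => RUUULL VALID
Fold 2: move[5]->U => RUUULU VALID
Fold 3: move[0]->U => UUUULU VALID
Fold 4: move[2]->D => UUDULU INVALID (collision), skipped
Fold 5: move[3]->L => UUULLU VALID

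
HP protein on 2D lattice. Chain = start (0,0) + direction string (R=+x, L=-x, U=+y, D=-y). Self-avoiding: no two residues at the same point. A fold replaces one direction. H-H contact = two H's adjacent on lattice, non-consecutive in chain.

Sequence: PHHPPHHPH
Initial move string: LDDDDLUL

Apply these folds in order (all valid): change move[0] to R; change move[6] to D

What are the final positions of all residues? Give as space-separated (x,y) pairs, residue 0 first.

Initial moves: LDDDDLUL
Fold: move[0]->R => RDDDDLUL (positions: [(0, 0), (1, 0), (1, -1), (1, -2), (1, -3), (1, -4), (0, -4), (0, -3), (-1, -3)])
Fold: move[6]->D => RDDDDLDL (positions: [(0, 0), (1, 0), (1, -1), (1, -2), (1, -3), (1, -4), (0, -4), (0, -5), (-1, -5)])

Answer: (0,0) (1,0) (1,-1) (1,-2) (1,-3) (1,-4) (0,-4) (0,-5) (-1,-5)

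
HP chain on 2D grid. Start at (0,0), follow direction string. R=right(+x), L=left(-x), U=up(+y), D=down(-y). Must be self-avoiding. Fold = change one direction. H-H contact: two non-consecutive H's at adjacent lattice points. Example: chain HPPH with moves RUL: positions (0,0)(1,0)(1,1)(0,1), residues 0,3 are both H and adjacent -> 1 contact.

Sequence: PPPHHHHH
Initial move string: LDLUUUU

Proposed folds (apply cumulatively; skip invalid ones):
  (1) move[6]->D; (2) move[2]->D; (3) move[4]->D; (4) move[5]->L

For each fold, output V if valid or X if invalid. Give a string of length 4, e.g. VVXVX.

Initial: LDLUUUU -> [(0, 0), (-1, 0), (-1, -1), (-2, -1), (-2, 0), (-2, 1), (-2, 2), (-2, 3)]
Fold 1: move[6]->D => LDLUUUD INVALID (collision), skipped
Fold 2: move[2]->D => LDDUUUU INVALID (collision), skipped
Fold 3: move[4]->D => LDLUDUU INVALID (collision), skipped
Fold 4: move[5]->L => LDLUULU VALID

Answer: XXXV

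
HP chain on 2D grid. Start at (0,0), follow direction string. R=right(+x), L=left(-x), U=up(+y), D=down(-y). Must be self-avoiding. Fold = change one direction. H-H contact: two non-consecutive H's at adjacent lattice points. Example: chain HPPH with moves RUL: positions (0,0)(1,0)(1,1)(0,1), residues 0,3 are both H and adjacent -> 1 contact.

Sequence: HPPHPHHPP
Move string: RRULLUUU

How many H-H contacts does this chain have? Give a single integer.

Answer: 1

Derivation:
Positions: [(0, 0), (1, 0), (2, 0), (2, 1), (1, 1), (0, 1), (0, 2), (0, 3), (0, 4)]
H-H contact: residue 0 @(0,0) - residue 5 @(0, 1)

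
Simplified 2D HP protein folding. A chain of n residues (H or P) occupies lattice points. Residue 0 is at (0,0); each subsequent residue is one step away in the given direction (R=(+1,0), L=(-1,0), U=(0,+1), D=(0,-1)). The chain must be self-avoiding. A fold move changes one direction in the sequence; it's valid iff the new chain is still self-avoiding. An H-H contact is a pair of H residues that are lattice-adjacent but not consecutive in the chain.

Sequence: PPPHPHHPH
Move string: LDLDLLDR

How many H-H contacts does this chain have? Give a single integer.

Answer: 1

Derivation:
Positions: [(0, 0), (-1, 0), (-1, -1), (-2, -1), (-2, -2), (-3, -2), (-4, -2), (-4, -3), (-3, -3)]
H-H contact: residue 5 @(-3,-2) - residue 8 @(-3, -3)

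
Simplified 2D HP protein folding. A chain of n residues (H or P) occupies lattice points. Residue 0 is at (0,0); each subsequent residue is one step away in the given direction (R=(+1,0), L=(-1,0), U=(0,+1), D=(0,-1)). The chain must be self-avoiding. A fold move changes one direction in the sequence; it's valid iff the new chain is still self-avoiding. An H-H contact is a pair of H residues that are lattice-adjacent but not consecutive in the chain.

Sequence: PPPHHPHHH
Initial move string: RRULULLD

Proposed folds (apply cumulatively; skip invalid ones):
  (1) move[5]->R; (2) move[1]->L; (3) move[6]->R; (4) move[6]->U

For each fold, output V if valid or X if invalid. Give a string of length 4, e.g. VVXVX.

Initial: RRULULLD -> [(0, 0), (1, 0), (2, 0), (2, 1), (1, 1), (1, 2), (0, 2), (-1, 2), (-1, 1)]
Fold 1: move[5]->R => RRULURLD INVALID (collision), skipped
Fold 2: move[1]->L => RLULULLD INVALID (collision), skipped
Fold 3: move[6]->R => RRULULRD INVALID (collision), skipped
Fold 4: move[6]->U => RRULULUD INVALID (collision), skipped

Answer: XXXX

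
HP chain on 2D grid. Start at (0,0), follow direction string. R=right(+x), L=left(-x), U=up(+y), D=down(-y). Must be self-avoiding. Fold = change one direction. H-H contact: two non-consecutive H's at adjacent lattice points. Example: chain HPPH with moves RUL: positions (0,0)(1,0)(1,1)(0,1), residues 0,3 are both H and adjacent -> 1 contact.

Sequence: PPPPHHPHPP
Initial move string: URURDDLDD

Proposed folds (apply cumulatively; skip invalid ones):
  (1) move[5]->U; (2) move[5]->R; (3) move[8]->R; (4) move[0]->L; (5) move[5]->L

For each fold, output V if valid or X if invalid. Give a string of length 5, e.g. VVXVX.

Initial: URURDDLDD -> [(0, 0), (0, 1), (1, 1), (1, 2), (2, 2), (2, 1), (2, 0), (1, 0), (1, -1), (1, -2)]
Fold 1: move[5]->U => URURDULDD INVALID (collision), skipped
Fold 2: move[5]->R => URURDRLDD INVALID (collision), skipped
Fold 3: move[8]->R => URURDDLDR VALID
Fold 4: move[0]->L => LRURDDLDR INVALID (collision), skipped
Fold 5: move[5]->L => URURDLLDR INVALID (collision), skipped

Answer: XXVXX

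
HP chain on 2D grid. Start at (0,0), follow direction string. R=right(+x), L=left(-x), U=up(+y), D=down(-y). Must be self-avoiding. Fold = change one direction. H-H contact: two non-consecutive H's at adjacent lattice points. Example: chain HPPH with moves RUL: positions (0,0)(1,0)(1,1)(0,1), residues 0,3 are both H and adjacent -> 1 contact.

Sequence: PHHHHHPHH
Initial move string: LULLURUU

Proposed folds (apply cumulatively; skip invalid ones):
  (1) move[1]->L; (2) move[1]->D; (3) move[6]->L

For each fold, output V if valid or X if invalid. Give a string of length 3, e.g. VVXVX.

Answer: VVX

Derivation:
Initial: LULLURUU -> [(0, 0), (-1, 0), (-1, 1), (-2, 1), (-3, 1), (-3, 2), (-2, 2), (-2, 3), (-2, 4)]
Fold 1: move[1]->L => LLLLURUU VALID
Fold 2: move[1]->D => LDLLURUU VALID
Fold 3: move[6]->L => LDLLURLU INVALID (collision), skipped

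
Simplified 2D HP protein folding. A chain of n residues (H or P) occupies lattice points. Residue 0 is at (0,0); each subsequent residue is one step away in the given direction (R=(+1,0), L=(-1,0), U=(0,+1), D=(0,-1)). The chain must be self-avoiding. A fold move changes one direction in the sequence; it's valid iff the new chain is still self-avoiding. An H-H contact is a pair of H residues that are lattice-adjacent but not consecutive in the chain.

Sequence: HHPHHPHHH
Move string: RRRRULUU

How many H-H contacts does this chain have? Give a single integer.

Positions: [(0, 0), (1, 0), (2, 0), (3, 0), (4, 0), (4, 1), (3, 1), (3, 2), (3, 3)]
H-H contact: residue 3 @(3,0) - residue 6 @(3, 1)

Answer: 1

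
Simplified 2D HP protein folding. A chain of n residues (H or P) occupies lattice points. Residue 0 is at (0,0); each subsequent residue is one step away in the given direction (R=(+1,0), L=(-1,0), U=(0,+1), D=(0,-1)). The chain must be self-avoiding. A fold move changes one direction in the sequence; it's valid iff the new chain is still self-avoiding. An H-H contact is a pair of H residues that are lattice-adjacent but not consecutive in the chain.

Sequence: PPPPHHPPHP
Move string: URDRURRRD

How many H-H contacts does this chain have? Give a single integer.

Positions: [(0, 0), (0, 1), (1, 1), (1, 0), (2, 0), (2, 1), (3, 1), (4, 1), (5, 1), (5, 0)]
No H-H contacts found.

Answer: 0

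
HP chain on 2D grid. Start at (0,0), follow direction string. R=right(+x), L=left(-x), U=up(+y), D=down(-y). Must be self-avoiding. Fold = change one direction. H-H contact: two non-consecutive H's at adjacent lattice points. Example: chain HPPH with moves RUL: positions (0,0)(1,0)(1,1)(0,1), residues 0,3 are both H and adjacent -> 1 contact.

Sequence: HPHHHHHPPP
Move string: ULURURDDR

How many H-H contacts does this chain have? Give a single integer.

Positions: [(0, 0), (0, 1), (-1, 1), (-1, 2), (0, 2), (0, 3), (1, 3), (1, 2), (1, 1), (2, 1)]
No H-H contacts found.

Answer: 0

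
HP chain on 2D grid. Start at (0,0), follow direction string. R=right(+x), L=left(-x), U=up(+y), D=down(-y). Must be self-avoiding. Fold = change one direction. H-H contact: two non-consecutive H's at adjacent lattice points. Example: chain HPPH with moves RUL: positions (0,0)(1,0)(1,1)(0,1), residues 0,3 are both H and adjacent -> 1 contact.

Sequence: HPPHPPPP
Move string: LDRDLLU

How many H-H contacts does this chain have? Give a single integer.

Positions: [(0, 0), (-1, 0), (-1, -1), (0, -1), (0, -2), (-1, -2), (-2, -2), (-2, -1)]
H-H contact: residue 0 @(0,0) - residue 3 @(0, -1)

Answer: 1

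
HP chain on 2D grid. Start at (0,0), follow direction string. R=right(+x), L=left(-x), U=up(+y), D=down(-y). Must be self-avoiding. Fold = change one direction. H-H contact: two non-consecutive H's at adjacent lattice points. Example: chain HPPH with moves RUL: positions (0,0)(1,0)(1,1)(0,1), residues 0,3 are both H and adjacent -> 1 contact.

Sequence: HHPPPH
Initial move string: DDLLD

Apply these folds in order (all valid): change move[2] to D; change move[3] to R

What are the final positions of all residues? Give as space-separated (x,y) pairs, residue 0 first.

Initial moves: DDLLD
Fold: move[2]->D => DDDLD (positions: [(0, 0), (0, -1), (0, -2), (0, -3), (-1, -3), (-1, -4)])
Fold: move[3]->R => DDDRD (positions: [(0, 0), (0, -1), (0, -2), (0, -3), (1, -3), (1, -4)])

Answer: (0,0) (0,-1) (0,-2) (0,-3) (1,-3) (1,-4)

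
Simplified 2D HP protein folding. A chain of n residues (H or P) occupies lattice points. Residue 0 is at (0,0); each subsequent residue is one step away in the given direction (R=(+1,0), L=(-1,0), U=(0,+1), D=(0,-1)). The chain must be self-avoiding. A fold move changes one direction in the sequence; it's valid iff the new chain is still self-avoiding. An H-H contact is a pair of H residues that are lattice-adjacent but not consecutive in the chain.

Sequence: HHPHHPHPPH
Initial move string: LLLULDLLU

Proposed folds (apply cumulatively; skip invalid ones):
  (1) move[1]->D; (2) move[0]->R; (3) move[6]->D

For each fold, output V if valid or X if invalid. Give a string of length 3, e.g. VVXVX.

Initial: LLLULDLLU -> [(0, 0), (-1, 0), (-2, 0), (-3, 0), (-3, 1), (-4, 1), (-4, 0), (-5, 0), (-6, 0), (-6, 1)]
Fold 1: move[1]->D => LDLULDLLU VALID
Fold 2: move[0]->R => RDLULDLLU INVALID (collision), skipped
Fold 3: move[6]->D => LDLULDDLU VALID

Answer: VXV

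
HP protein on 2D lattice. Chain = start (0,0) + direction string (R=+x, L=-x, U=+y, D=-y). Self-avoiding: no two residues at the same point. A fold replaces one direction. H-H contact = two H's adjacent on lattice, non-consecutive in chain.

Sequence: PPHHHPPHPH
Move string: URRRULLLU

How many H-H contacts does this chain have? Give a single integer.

Answer: 1

Derivation:
Positions: [(0, 0), (0, 1), (1, 1), (2, 1), (3, 1), (3, 2), (2, 2), (1, 2), (0, 2), (0, 3)]
H-H contact: residue 2 @(1,1) - residue 7 @(1, 2)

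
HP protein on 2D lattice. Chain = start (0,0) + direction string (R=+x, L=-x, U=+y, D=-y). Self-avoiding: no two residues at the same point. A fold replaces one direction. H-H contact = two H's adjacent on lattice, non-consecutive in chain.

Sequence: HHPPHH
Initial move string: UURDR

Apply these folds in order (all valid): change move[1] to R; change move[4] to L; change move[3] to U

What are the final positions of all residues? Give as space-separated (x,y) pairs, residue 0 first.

Initial moves: UURDR
Fold: move[1]->R => URRDR (positions: [(0, 0), (0, 1), (1, 1), (2, 1), (2, 0), (3, 0)])
Fold: move[4]->L => URRDL (positions: [(0, 0), (0, 1), (1, 1), (2, 1), (2, 0), (1, 0)])
Fold: move[3]->U => URRUL (positions: [(0, 0), (0, 1), (1, 1), (2, 1), (2, 2), (1, 2)])

Answer: (0,0) (0,1) (1,1) (2,1) (2,2) (1,2)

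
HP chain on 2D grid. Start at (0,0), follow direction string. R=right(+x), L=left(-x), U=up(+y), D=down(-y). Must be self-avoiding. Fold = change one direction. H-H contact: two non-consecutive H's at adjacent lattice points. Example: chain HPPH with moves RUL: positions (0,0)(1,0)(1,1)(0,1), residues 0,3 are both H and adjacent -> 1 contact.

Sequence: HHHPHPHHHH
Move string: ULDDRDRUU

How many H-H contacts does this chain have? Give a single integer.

Positions: [(0, 0), (0, 1), (-1, 1), (-1, 0), (-1, -1), (0, -1), (0, -2), (1, -2), (1, -1), (1, 0)]
H-H contact: residue 0 @(0,0) - residue 9 @(1, 0)

Answer: 1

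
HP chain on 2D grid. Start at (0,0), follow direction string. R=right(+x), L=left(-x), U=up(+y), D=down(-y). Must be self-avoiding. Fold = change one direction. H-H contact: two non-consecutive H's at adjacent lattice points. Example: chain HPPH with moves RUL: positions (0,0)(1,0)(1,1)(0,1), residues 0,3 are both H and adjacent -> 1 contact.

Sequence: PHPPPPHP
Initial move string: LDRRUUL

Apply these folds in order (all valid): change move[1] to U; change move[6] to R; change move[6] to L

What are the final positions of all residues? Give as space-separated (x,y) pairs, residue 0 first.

Answer: (0,0) (-1,0) (-1,1) (0,1) (1,1) (1,2) (1,3) (0,3)

Derivation:
Initial moves: LDRRUUL
Fold: move[1]->U => LURRUUL (positions: [(0, 0), (-1, 0), (-1, 1), (0, 1), (1, 1), (1, 2), (1, 3), (0, 3)])
Fold: move[6]->R => LURRUUR (positions: [(0, 0), (-1, 0), (-1, 1), (0, 1), (1, 1), (1, 2), (1, 3), (2, 3)])
Fold: move[6]->L => LURRUUL (positions: [(0, 0), (-1, 0), (-1, 1), (0, 1), (1, 1), (1, 2), (1, 3), (0, 3)])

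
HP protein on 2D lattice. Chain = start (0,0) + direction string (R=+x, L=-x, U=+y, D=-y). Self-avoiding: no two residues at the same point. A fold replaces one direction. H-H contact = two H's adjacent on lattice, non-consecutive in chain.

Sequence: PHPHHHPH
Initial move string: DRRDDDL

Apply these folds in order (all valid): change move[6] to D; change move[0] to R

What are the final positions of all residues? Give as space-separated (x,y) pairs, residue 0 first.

Answer: (0,0) (1,0) (2,0) (3,0) (3,-1) (3,-2) (3,-3) (3,-4)

Derivation:
Initial moves: DRRDDDL
Fold: move[6]->D => DRRDDDD (positions: [(0, 0), (0, -1), (1, -1), (2, -1), (2, -2), (2, -3), (2, -4), (2, -5)])
Fold: move[0]->R => RRRDDDD (positions: [(0, 0), (1, 0), (2, 0), (3, 0), (3, -1), (3, -2), (3, -3), (3, -4)])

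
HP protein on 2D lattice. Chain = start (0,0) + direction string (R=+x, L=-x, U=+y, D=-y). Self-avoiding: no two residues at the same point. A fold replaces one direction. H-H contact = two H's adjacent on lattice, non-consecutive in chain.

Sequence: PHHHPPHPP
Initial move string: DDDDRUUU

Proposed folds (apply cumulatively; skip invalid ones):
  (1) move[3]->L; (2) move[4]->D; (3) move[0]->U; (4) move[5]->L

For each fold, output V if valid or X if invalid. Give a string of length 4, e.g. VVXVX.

Initial: DDDDRUUU -> [(0, 0), (0, -1), (0, -2), (0, -3), (0, -4), (1, -4), (1, -3), (1, -2), (1, -1)]
Fold 1: move[3]->L => DDDLRUUU INVALID (collision), skipped
Fold 2: move[4]->D => DDDDDUUU INVALID (collision), skipped
Fold 3: move[0]->U => UDDDRUUU INVALID (collision), skipped
Fold 4: move[5]->L => DDDDRLUU INVALID (collision), skipped

Answer: XXXX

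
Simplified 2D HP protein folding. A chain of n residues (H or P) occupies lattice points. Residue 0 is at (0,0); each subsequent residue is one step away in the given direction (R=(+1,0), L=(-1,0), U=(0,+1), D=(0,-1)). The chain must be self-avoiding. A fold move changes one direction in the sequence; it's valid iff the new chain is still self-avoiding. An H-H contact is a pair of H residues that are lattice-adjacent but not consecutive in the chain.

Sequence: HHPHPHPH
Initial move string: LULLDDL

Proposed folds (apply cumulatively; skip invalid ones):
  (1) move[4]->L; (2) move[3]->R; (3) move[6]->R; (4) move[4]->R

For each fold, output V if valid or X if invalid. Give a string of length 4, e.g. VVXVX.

Answer: VXVX

Derivation:
Initial: LULLDDL -> [(0, 0), (-1, 0), (-1, 1), (-2, 1), (-3, 1), (-3, 0), (-3, -1), (-4, -1)]
Fold 1: move[4]->L => LULLLDL VALID
Fold 2: move[3]->R => LULRLDL INVALID (collision), skipped
Fold 3: move[6]->R => LULLLDR VALID
Fold 4: move[4]->R => LULLRDR INVALID (collision), skipped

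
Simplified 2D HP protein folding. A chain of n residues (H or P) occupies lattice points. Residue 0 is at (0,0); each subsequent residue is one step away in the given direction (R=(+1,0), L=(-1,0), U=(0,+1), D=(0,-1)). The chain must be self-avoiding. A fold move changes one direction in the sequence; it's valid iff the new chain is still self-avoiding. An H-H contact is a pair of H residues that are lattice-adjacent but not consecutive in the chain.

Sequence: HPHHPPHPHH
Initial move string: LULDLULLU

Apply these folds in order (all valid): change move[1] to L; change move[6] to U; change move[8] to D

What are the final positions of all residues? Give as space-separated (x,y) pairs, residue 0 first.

Initial moves: LULDLULLU
Fold: move[1]->L => LLLDLULLU (positions: [(0, 0), (-1, 0), (-2, 0), (-3, 0), (-3, -1), (-4, -1), (-4, 0), (-5, 0), (-6, 0), (-6, 1)])
Fold: move[6]->U => LLLDLUULU (positions: [(0, 0), (-1, 0), (-2, 0), (-3, 0), (-3, -1), (-4, -1), (-4, 0), (-4, 1), (-5, 1), (-5, 2)])
Fold: move[8]->D => LLLDLUULD (positions: [(0, 0), (-1, 0), (-2, 0), (-3, 0), (-3, -1), (-4, -1), (-4, 0), (-4, 1), (-5, 1), (-5, 0)])

Answer: (0,0) (-1,0) (-2,0) (-3,0) (-3,-1) (-4,-1) (-4,0) (-4,1) (-5,1) (-5,0)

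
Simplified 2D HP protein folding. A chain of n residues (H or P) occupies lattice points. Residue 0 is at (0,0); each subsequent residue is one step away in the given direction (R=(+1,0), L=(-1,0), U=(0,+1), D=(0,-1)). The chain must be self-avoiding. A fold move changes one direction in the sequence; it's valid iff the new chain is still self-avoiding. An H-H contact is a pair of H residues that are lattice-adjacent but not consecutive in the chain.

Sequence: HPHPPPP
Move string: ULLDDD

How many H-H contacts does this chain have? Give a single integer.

Answer: 0

Derivation:
Positions: [(0, 0), (0, 1), (-1, 1), (-2, 1), (-2, 0), (-2, -1), (-2, -2)]
No H-H contacts found.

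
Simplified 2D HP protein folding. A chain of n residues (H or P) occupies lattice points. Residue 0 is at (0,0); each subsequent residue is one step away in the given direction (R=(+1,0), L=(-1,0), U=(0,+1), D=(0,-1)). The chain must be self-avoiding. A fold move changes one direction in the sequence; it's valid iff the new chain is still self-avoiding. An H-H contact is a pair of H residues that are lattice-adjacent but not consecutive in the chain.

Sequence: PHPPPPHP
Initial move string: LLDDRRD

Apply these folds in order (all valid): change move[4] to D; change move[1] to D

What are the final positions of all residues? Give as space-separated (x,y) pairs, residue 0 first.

Answer: (0,0) (-1,0) (-1,-1) (-1,-2) (-1,-3) (-1,-4) (0,-4) (0,-5)

Derivation:
Initial moves: LLDDRRD
Fold: move[4]->D => LLDDDRD (positions: [(0, 0), (-1, 0), (-2, 0), (-2, -1), (-2, -2), (-2, -3), (-1, -3), (-1, -4)])
Fold: move[1]->D => LDDDDRD (positions: [(0, 0), (-1, 0), (-1, -1), (-1, -2), (-1, -3), (-1, -4), (0, -4), (0, -5)])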